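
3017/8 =3017/8 = 377.12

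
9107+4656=13763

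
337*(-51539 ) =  -17368643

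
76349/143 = 5873/11 = 533.91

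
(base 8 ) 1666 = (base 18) 2ge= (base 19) 2C0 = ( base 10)950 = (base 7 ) 2525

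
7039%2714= 1611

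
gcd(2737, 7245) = 161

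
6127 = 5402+725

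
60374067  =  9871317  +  50502750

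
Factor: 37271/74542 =1/2=2^( - 1) 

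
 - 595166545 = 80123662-675290207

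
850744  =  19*44776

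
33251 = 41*811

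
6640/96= 415/6 = 69.17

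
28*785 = 21980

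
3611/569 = 3611/569 = 6.35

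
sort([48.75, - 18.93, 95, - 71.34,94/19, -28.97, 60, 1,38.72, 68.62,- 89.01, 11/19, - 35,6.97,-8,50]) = [ - 89.01,-71.34, - 35,-28.97, - 18.93, - 8,  11/19, 1, 94/19,6.97, 38.72,48.75,50, 60,68.62,95 ]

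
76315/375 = 203  +  38/75=203.51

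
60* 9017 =541020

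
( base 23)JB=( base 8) 700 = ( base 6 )2024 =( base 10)448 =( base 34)D6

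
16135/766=21  +  49/766 = 21.06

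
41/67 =41/67 =0.61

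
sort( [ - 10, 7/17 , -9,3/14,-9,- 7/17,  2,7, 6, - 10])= [ - 10, - 10,  -  9, - 9, - 7/17,3/14,  7/17, 2,6,  7 ] 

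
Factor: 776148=2^2*3^1*64679^1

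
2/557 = 2/557 = 0.00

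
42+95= 137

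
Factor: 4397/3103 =29^(-1)*107^ (-1 )*4397^1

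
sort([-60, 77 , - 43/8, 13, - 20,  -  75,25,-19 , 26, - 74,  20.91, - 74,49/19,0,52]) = [ - 75 , - 74 , - 74, - 60, - 20, - 19, - 43/8,0,49/19, 13,20.91, 25,  26,52 , 77]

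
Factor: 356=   2^2*89^1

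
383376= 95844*4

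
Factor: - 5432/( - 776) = 7^1 = 7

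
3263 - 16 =3247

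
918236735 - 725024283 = 193212452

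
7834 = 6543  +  1291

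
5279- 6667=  - 1388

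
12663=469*27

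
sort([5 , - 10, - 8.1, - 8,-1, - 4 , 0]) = [ - 10 , - 8.1, - 8, -4, - 1 , 0, 5] 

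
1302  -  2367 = - 1065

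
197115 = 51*3865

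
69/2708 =69/2708 = 0.03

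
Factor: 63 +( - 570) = -3^1*13^2 =- 507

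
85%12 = 1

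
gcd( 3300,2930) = 10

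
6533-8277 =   -  1744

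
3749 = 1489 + 2260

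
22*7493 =164846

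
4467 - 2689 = 1778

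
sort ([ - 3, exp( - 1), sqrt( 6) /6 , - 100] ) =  [ - 100,- 3 , exp (  -  1 ),sqrt( 6) /6 ]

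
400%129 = 13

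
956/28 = 239/7 = 34.14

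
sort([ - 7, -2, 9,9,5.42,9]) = [ - 7, - 2,5.42 , 9,9, 9 ] 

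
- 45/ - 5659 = 45/5659 = 0.01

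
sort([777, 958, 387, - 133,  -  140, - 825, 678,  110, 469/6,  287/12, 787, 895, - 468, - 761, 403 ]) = [ - 825,-761,-468, - 140,  -  133, 287/12,469/6, 110, 387,403, 678, 777, 787,  895,958 ]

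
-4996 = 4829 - 9825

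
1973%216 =29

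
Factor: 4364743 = 73^1*59791^1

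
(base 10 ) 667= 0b1010011011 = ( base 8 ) 1233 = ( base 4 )22123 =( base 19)1G2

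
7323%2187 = 762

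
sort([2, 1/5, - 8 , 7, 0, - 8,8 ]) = [ - 8, - 8,0, 1/5,2,7, 8 ]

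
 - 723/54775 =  - 1 + 54052/54775 = - 0.01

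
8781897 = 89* 98673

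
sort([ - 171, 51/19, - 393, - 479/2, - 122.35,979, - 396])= [ - 396, - 393, - 479/2,-171, - 122.35, 51/19,979] 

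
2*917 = 1834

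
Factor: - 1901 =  - 1901^1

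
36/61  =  36/61 = 0.59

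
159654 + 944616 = 1104270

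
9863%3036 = 755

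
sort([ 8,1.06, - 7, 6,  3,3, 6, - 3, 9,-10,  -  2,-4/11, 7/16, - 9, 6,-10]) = [ -10, -10, - 9,-7,-3, - 2 ,-4/11,7/16,1.06, 3,3,6,6 , 6,8,9 ]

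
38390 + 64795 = 103185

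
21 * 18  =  378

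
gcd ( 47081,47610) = 529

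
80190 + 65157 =145347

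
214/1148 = 107/574 = 0.19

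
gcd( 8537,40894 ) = 1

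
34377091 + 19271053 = 53648144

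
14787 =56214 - 41427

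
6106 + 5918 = 12024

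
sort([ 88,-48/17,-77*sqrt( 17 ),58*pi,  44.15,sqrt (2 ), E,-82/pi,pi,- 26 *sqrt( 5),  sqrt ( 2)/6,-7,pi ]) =[-77*sqrt( 17 ), - 26*sqrt( 5), - 82/pi, - 7, - 48/17,sqrt( 2)/6,sqrt( 2),E, pi,pi, 44.15,88,58*pi]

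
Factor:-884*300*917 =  - 243188400 = - 2^4 *3^1*5^2*7^1*13^1*17^1*131^1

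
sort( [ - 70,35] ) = [-70, 35 ]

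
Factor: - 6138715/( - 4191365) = 1227743/838273= 11^1*239^1 *293^ ( - 1) * 467^1*2861^(-1 )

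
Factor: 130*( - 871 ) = - 113230  =  - 2^1*5^1 * 13^2 * 67^1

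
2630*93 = 244590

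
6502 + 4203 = 10705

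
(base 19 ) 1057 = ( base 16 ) 1b31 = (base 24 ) C21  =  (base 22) e89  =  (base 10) 6961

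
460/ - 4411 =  - 1 + 3951/4411 = - 0.10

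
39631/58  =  683+17/58  =  683.29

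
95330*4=381320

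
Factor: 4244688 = 2^4 *3^2*7^1*4211^1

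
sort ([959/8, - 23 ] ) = [-23, 959/8 ] 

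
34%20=14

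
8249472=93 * 88704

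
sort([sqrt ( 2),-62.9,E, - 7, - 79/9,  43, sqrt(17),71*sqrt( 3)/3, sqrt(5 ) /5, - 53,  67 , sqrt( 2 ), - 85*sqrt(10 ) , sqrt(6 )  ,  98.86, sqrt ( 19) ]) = [ - 85*sqrt(10 ),-62.9, - 53, - 79/9, - 7, sqrt(5)/5  ,  sqrt(2 ),sqrt( 2),sqrt(6),  E,sqrt(17 ),sqrt(19), 71*sqrt( 3)/3,43,67,98.86] 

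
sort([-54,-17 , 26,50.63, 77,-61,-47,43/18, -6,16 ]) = [-61, - 54,  -  47,-17, -6, 43/18 , 16,  26, 50.63,77]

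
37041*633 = 23446953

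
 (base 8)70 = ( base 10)56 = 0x38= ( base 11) 51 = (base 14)40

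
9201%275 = 126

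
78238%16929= 10522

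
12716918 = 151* 84218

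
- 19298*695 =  - 13412110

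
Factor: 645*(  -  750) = -2^1 * 3^2*5^4*43^1 = - 483750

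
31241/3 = 31241/3 = 10413.67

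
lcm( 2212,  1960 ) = 154840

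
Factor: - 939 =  - 3^1*313^1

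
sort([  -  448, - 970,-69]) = [ - 970, - 448, - 69]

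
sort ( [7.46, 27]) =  [ 7.46,27 ] 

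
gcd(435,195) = 15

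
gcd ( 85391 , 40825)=1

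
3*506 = 1518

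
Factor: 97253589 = 3^1*32417863^1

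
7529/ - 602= - 13+297/602=- 12.51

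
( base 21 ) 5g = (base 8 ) 171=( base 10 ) 121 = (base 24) 51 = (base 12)a1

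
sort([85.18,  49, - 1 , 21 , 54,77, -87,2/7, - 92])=[ - 92, - 87, - 1, 2/7,21,49,54,77,  85.18 ]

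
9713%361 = 327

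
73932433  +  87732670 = 161665103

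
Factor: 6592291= 6592291^1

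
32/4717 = 32/4717 = 0.01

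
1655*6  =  9930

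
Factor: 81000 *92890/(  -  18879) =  - 358290000/899 = -  2^4*3^3 * 5^4*29^( - 1)*31^( - 1) * 1327^1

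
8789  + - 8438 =351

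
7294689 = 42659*171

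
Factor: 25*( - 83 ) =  - 2075 = - 5^2*83^1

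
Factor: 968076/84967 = 2^2*3^2*26891^1*84967^ ( - 1)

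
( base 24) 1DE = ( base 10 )902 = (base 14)486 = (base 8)1606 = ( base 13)545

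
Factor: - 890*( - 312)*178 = 2^5*3^1 * 5^1 *13^1*89^2= 49427040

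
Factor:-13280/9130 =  - 16/11 = - 2^4*11^(-1)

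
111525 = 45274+66251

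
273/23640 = 91/7880 = 0.01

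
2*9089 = 18178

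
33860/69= 490 + 50/69 = 490.72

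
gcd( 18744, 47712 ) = 1704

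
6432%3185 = 62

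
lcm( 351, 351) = 351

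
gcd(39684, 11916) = 12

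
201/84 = 2 + 11/28 = 2.39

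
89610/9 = 29870/3 =9956.67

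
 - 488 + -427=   - 915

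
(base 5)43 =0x17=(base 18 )15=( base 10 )23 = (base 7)32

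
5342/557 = 5342/557=9.59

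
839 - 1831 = - 992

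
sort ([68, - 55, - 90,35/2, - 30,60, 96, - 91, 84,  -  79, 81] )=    [ - 91,-90, - 79 ,-55 , - 30 , 35/2, 60,68,81, 84, 96]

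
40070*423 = 16949610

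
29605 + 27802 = 57407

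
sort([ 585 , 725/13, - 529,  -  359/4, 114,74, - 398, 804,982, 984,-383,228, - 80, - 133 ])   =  [  -  529, -398,-383, - 133 ,  -  359/4, - 80,725/13,74, 114, 228, 585, 804,982 , 984 ] 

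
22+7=29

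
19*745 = 14155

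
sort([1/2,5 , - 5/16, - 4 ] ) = [ - 4, - 5/16,  1/2, 5]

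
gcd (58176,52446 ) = 6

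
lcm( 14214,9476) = 28428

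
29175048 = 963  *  30296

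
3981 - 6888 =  - 2907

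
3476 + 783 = 4259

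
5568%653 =344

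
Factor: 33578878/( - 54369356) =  - 2^ (-1)*97^1*173087^1*13592339^( -1 ) = - 16789439/27184678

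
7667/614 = 7667/614 = 12.49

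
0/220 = 0 = 0.00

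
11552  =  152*76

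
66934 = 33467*2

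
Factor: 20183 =20183^1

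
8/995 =8/995 = 0.01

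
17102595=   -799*(-21405)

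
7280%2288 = 416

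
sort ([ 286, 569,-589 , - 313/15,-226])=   [ - 589, - 226,-313/15, 286,569]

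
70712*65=4596280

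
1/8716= 1/8716 = 0.00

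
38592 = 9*4288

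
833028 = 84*9917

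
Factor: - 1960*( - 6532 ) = 12802720 =2^5*5^1* 7^2* 23^1*71^1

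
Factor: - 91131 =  - 3^1*37^1*821^1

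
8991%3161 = 2669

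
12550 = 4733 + 7817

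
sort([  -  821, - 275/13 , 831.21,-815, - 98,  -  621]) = [ - 821,  -  815, - 621,-98 , - 275/13, 831.21 ]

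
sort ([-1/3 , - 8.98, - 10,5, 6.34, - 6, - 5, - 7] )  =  [  -  10,  -  8.98, - 7,- 6,  -  5, - 1/3, 5, 6.34] 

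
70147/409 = 171 + 208/409 = 171.51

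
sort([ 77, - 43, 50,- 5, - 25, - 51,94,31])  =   [ - 51 , - 43, - 25,-5, 31,  50, 77,  94 ]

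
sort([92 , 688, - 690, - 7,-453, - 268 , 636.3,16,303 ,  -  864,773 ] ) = [  -  864,-690, - 453, - 268, - 7,16,92, 303,636.3,688, 773] 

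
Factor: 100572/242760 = 29/70 = 2^( - 1 )*5^( -1 )*7^(-1 )*29^1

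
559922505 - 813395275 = - 253472770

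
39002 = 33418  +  5584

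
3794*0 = 0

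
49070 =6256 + 42814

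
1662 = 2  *831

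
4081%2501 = 1580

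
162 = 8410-8248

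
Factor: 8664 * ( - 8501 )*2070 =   -  152461014480 = - 2^4*3^3*5^1*19^2 *23^1*8501^1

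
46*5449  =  250654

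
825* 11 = 9075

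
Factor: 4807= 11^1*19^1*23^1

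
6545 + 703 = 7248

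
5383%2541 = 301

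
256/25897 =256/25897 = 0.01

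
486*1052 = 511272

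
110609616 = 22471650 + 88137966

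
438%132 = 42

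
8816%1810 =1576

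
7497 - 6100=1397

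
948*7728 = 7326144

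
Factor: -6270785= - 5^1*1254157^1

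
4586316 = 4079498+506818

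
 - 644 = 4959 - 5603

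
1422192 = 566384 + 855808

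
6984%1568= 712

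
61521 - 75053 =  - 13532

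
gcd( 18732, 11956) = 28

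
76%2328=76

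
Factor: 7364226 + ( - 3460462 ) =2^2*975941^1 = 3903764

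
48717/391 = 48717/391 = 124.60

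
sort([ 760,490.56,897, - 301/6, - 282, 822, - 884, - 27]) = [-884, - 282, - 301/6, - 27 , 490.56, 760, 822, 897 ]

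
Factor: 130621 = 130621^1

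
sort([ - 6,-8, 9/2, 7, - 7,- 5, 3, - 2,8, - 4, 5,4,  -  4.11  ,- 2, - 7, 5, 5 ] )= [-8,-7, - 7, - 6 , - 5 , - 4.11,- 4, - 2, - 2, 3, 4, 9/2,  5, 5, 5, 7, 8]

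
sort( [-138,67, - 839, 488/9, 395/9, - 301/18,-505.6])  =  [-839, - 505.6, - 138, - 301/18, 395/9,488/9,67 ]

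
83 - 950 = -867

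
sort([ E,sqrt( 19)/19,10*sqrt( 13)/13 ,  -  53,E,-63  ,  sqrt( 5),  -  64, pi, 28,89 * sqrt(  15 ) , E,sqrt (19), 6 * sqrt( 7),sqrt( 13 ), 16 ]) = [ - 64, - 63, - 53, sqrt( 19)/19, sqrt( 5), E,E, E,10*sqrt(13 )/13,pi , sqrt(13 ),sqrt( 19),6*sqrt(7), 16 , 28,89*sqrt( 15)]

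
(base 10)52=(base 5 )202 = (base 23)26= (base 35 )1h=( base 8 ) 64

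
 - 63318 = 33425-96743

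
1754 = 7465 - 5711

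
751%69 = 61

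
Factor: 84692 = 2^2*31^1* 683^1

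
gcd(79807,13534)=1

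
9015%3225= 2565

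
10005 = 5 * 2001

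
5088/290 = 17+ 79/145 = 17.54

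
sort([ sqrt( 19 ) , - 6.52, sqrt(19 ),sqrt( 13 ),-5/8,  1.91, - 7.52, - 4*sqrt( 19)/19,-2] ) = [-7.52, - 6.52, - 2,- 4*sqrt( 19)/19, - 5/8,1.91, sqrt( 13), sqrt( 19 ) , sqrt( 19) ]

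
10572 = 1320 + 9252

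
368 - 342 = 26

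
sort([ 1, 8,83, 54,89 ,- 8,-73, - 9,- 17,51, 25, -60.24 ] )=[ - 73, - 60.24,  -  17 , -9,-8,1,8,25,51,54,83,89 ]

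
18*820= 14760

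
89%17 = 4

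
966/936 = 161/156 = 1.03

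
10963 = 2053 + 8910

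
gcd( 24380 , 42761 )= 1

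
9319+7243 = 16562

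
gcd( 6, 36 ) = 6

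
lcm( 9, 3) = 9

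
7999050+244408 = 8243458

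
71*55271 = 3924241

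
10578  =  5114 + 5464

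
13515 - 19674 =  - 6159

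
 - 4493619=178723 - 4672342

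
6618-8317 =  - 1699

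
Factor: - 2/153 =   -  2^1*3^(  -  2 )*17^ (-1)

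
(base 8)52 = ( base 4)222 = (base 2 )101010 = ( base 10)42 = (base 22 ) 1K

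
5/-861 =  - 5/861 = - 0.01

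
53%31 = 22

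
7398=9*822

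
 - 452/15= - 452/15=- 30.13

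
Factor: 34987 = 59^1*593^1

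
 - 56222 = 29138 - 85360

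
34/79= 34/79 = 0.43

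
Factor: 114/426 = 19^1*71^( - 1 ) = 19/71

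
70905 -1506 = 69399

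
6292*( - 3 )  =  - 18876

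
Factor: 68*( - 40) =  - 2^5 * 5^1*17^1 =-2720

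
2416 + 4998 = 7414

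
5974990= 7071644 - 1096654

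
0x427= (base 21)28D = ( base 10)1063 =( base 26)1EN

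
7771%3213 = 1345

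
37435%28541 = 8894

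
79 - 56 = 23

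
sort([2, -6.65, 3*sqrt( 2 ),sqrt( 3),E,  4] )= [ - 6.65, sqrt(3 ),  2, E, 4,3 * sqrt(2 ) ]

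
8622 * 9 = 77598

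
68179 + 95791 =163970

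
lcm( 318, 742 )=2226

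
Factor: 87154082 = 2^1*31^1*379^1*3709^1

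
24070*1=24070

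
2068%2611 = 2068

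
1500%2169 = 1500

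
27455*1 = 27455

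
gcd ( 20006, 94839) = 1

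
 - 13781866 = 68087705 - 81869571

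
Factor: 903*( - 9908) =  - 8946924 = - 2^2*3^1 * 7^1*43^1 *2477^1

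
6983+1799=8782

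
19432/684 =28 + 70/171 = 28.41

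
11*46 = 506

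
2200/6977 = 2200/6977 = 0.32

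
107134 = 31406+75728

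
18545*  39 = 723255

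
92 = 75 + 17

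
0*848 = 0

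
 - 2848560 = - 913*3120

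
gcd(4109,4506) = 1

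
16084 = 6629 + 9455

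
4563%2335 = 2228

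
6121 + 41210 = 47331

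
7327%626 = 441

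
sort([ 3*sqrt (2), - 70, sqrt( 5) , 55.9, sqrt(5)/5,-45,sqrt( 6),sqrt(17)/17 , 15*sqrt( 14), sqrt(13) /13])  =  [-70, - 45, sqrt( 17) /17, sqrt (13)/13,sqrt(5)/5,sqrt( 5), sqrt ( 6),  3*sqrt(2), 55.9,15 * sqrt( 14)]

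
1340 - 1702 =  - 362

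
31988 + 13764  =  45752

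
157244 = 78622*2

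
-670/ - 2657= 670/2657  =  0.25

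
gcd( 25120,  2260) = 20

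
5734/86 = 2867/43 =66.67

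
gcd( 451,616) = 11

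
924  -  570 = 354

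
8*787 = 6296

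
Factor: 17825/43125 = 31/75 = 3^(  -  1 )*5^( - 2)*31^1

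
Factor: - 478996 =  - 2^2*7^1*17107^1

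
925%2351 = 925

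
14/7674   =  7/3837 = 0.00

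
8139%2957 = 2225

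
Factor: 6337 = 6337^1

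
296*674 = 199504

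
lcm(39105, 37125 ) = 2932875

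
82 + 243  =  325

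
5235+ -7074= - 1839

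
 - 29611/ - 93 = 318+37/93 = 318.40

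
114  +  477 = 591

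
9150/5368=1+31/44 =1.70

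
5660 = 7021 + - 1361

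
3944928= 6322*624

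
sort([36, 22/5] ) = [ 22/5, 36]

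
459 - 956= - 497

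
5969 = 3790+2179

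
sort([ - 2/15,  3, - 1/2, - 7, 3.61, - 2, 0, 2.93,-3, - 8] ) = [ - 8,-7, - 3, - 2 , - 1/2 , - 2/15,  0,2.93,  3,3.61]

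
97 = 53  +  44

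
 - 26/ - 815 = 26/815 = 0.03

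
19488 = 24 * 812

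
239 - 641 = -402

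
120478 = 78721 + 41757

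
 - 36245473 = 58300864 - 94546337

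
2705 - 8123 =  - 5418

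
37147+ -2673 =34474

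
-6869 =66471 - 73340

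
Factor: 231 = 3^1 * 7^1*11^1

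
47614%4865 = 3829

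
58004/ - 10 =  - 29002/5 = - 5800.40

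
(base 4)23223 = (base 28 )QJ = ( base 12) 523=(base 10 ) 747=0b1011101011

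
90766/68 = 45383/34 = 1334.79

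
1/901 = 1/901 = 0.00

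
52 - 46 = 6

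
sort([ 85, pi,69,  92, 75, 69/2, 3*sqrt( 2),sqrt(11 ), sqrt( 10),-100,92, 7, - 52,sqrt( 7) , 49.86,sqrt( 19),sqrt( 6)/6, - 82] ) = [ - 100,  -  82,  -  52, sqrt( 6)/6,sqrt( 7),pi,sqrt( 10), sqrt( 11),3*sqrt(2 ), sqrt(19),7, 69/2,49.86,69, 75,85,92, 92]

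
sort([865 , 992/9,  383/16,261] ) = [ 383/16,  992/9,261,865]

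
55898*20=1117960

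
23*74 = 1702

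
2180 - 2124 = 56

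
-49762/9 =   -  49762/9=- 5529.11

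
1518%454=156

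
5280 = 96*55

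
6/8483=6/8483 = 0.00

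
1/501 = 1/501  =  0.00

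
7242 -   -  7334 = 14576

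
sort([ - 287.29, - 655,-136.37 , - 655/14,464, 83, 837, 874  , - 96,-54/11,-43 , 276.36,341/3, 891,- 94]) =[- 655, - 287.29,-136.37,  -  96,-94, - 655/14,- 43,  -  54/11, 83, 341/3,276.36 , 464,837, 874, 891]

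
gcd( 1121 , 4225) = 1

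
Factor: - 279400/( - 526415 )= 2^3*5^1 * 11^1*829^(-1 )= 440/829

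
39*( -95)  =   - 3705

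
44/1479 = 44/1479 = 0.03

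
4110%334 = 102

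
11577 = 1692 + 9885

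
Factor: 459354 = 2^1*3^1*7^1 *10937^1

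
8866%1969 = 990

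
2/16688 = 1/8344 = 0.00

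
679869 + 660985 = 1340854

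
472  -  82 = 390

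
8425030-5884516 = 2540514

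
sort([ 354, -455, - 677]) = [-677,-455,  354]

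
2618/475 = 5 + 243/475 = 5.51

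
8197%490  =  357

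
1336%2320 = 1336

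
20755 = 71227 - 50472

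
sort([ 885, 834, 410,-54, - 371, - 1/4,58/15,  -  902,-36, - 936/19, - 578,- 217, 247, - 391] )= [-902,-578, - 391, - 371, - 217 , - 54, - 936/19, - 36, - 1/4,58/15, 247, 410,834  ,  885 ]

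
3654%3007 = 647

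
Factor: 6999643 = 7^1*29^3 *41^1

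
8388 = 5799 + 2589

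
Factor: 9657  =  3^2 * 29^1*37^1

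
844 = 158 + 686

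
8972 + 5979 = 14951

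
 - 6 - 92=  - 98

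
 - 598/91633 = -1  +  91035/91633 = -  0.01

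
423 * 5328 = 2253744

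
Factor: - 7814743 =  - 7814743^1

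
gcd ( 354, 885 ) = 177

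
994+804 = 1798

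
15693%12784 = 2909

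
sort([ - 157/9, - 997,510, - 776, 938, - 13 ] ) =[-997, - 776, - 157/9, - 13, 510,938] 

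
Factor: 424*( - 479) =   -  203096 = -2^3*53^1 *479^1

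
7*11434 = 80038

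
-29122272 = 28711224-57833496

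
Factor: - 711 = - 3^2 * 79^1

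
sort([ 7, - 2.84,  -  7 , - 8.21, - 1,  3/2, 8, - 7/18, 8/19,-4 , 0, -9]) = [ - 9, - 8.21, - 7, - 4,-2.84, - 1, - 7/18 , 0, 8/19, 3/2, 7, 8]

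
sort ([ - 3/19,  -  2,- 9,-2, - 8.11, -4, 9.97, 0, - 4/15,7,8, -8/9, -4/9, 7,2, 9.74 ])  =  [ - 9,  -  8.11,  -  4,-2,-2, - 8/9,-4/9 , - 4/15, - 3/19, 0, 2 , 7, 7,8 , 9.74, 9.97 ]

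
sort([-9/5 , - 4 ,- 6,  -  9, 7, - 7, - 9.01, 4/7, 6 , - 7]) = [  -  9.01, - 9,-7, - 7,-6,-4  , - 9/5,4/7, 6,7] 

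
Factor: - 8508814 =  - 2^1*683^1*6229^1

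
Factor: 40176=2^4*3^4*31^1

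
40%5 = 0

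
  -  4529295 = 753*( - 6015 ) 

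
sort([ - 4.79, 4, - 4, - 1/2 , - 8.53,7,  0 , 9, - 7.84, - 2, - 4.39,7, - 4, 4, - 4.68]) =[ - 8.53,-7.84,-4.79, - 4.68 , - 4.39, - 4, - 4,  -  2,-1/2,0, 4 , 4, 7,  7, 9 ] 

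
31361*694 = 21764534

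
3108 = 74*42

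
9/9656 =9/9656= 0.00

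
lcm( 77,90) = 6930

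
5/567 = 5/567 =0.01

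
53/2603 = 53/2603 = 0.02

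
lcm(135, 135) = 135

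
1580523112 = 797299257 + 783223855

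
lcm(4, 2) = 4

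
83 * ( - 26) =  - 2158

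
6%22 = 6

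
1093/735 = 1093/735  =  1.49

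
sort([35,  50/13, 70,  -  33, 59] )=[ - 33, 50/13,35, 59,70]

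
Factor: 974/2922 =3^( - 1) = 1/3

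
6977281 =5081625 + 1895656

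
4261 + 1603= 5864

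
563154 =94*5991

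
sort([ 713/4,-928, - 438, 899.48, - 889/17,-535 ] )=[  -  928,-535, - 438, -889/17, 713/4, 899.48]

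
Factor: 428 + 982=1410 = 2^1*3^1*5^1*47^1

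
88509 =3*29503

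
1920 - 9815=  - 7895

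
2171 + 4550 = 6721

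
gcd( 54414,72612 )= 18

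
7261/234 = 7261/234 = 31.03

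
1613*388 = 625844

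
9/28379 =9/28379 = 0.00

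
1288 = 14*92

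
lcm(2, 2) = 2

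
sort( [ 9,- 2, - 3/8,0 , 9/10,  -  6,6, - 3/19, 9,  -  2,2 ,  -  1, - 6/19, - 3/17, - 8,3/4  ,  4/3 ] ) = [ - 8, - 6,-2,-2, - 1  , - 3/8, - 6/19,  -  3/17, - 3/19, 0, 3/4,9/10,4/3,2,  6,9 , 9 ]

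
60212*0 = 0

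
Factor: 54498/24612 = 2^( - 1)*7^( - 1 )*31^1 = 31/14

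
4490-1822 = 2668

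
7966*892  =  7105672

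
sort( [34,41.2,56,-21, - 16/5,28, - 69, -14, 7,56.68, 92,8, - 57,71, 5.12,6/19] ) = [  -  69, - 57,-21, - 14, - 16/5,6/19,5.12,7, 8,28,34,41.2,  56,56.68, 71,92 ] 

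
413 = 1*413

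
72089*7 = 504623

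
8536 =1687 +6849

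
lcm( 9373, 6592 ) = 599872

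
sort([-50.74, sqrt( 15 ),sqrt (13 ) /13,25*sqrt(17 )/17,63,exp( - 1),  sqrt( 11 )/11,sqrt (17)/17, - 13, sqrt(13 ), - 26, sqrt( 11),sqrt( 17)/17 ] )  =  [ - 50.74, - 26, - 13, sqrt( 17 ) /17,  sqrt( 17)/17, sqrt( 13)/13,sqrt (11 )/11 , exp( - 1 ),sqrt( 11), sqrt( 13),sqrt( 15),25*sqrt( 17 ) /17,63]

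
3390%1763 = 1627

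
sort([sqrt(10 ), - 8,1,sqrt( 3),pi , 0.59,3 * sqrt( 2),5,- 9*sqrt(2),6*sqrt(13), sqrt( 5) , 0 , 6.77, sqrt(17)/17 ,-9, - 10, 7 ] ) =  [-9*sqrt(2), - 10, -9 ,-8 , 0,sqrt( 17)/17,0.59, 1 , sqrt(3),sqrt( 5 ),pi,sqrt( 10 ), 3 * sqrt(2),5,6.77,7,6*sqrt( 13) ]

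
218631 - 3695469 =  - 3476838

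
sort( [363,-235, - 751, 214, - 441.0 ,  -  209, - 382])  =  [-751,  -  441.0, - 382, - 235, - 209,214,363]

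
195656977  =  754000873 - 558343896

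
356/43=8+12/43 = 8.28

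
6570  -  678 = 5892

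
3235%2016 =1219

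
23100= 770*30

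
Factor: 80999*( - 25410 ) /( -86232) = 2^(-2)*5^1* 7^1*11^2 * 107^1*757^1*3593^( - 1 ) =343030765/14372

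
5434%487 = 77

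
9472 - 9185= 287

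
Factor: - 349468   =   - 2^2*7^2*1783^1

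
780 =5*156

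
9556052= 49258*194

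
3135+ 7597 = 10732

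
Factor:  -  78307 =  - 78307^1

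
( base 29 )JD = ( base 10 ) 564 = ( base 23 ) 11C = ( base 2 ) 1000110100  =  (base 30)IO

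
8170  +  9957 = 18127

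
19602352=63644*308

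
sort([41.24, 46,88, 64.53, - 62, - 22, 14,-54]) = [-62,  -  54 , - 22,14,41.24, 46,64.53,88]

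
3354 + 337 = 3691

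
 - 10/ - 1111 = 10/1111 =0.01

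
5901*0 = 0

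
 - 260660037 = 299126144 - 559786181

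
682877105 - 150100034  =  532777071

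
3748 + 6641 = 10389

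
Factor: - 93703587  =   - 3^1*23^1 * 67^1*20269^1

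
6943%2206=325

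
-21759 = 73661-95420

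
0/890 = 0 =0.00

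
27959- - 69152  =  97111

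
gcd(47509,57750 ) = 77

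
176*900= 158400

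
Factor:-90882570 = -2^1*3^1*  5^1*3029419^1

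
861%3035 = 861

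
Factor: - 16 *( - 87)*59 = 82128= 2^4*3^1*29^1*59^1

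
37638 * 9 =338742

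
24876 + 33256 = 58132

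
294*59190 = 17401860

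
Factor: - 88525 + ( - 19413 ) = -107938 = - 2^1*29^1*1861^1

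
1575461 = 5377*293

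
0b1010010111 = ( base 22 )183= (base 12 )473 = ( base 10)663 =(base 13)3C0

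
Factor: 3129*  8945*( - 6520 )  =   - 182487660600 = -2^3*3^1*5^2*7^1*149^1*163^1*1789^1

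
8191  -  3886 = 4305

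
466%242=224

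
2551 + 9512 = 12063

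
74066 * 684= 50661144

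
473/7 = 473/7=67.57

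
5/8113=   5/8113  =  0.00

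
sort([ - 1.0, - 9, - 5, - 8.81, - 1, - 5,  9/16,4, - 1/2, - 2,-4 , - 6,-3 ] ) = [ - 9, - 8.81 ,-6,  -  5, - 5 , - 4, - 3, - 2,  -  1.0,-1, - 1/2,  9/16, 4 ] 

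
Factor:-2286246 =- 2^1*3^1*23^1*16567^1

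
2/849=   2/849 = 0.00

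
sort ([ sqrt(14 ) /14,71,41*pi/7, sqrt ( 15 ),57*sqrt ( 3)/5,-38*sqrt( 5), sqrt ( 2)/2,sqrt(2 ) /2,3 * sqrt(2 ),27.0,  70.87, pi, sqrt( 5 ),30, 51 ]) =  [-38 * sqrt ( 5),sqrt(14 )/14,sqrt( 2)/2 , sqrt(2)/2,sqrt( 5 ),pi,sqrt( 15 ),3*sqrt(2),41*pi/7,57 *sqrt(3 ) /5, 27.0,30 , 51,  70.87,71]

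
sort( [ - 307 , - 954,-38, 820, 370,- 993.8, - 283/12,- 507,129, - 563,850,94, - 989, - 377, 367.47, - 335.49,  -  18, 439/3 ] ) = [ -993.8, - 989, - 954, - 563 ,-507, - 377, - 335.49, - 307, - 38, - 283/12, - 18 , 94,129,  439/3,  367.47 , 370,820,  850]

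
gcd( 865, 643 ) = 1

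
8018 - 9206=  - 1188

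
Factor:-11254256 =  - 2^4*13^1*61^1*887^1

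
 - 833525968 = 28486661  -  862012629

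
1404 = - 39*(-36)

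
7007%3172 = 663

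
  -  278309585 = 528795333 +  - 807104918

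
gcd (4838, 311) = 1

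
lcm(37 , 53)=1961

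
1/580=1/580 = 0.00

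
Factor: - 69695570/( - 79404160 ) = 6969557/7940416 = 2^( - 6)*7^1*11^( - 1 ) * 11279^( - 1)*995651^1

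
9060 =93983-84923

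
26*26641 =692666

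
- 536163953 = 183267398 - 719431351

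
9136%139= 101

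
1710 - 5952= - 4242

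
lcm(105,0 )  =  0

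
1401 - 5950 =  - 4549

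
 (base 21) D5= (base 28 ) 9Q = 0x116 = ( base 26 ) AI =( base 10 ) 278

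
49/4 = 49/4 = 12.25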